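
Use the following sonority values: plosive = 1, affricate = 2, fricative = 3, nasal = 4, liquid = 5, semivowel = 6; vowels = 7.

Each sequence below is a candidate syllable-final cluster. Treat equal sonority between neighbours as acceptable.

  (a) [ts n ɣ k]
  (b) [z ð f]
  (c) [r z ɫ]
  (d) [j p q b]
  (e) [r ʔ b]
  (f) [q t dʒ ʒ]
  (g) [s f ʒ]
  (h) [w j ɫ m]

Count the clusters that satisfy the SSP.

5

(a) 2-4-3-1 → violates
(b) 3-3-3 → obeys
(c) 5-3-5 → violates
(d) 6-1-1-1 → obeys
(e) 5-1-1 → obeys
(f) 1-1-2-3 → violates
(g) 3-3-3 → obeys
(h) 6-6-5-4 → obeys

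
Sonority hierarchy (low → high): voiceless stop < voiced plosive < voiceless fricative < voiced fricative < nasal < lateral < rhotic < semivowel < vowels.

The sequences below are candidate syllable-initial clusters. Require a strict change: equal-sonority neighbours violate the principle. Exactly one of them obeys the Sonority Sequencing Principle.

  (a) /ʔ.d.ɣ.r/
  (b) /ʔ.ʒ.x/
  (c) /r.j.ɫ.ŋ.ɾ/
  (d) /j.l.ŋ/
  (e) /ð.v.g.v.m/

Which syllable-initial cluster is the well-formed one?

(a) 1-2-4-7 → obeys
(b) 1-4-3 → violates
(c) 7-8-6-5-7 → violates
(d) 8-6-5 → violates
(e) 4-4-2-4-5 → violates

a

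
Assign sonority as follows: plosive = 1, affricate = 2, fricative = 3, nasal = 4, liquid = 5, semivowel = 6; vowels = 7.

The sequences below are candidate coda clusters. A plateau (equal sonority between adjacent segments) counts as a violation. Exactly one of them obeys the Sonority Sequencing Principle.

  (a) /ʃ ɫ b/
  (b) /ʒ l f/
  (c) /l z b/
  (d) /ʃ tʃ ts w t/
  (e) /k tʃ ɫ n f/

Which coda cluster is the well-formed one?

c

(a) 3-5-1 → violates
(b) 3-5-3 → violates
(c) 5-3-1 → obeys
(d) 3-2-2-6-1 → violates
(e) 1-2-5-4-3 → violates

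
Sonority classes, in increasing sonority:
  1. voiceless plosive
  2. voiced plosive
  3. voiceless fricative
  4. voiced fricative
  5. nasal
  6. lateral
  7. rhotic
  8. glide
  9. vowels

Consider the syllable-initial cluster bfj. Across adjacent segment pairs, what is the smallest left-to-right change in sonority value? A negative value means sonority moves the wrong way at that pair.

/b/: voiced plosive = 2.
/f/: voiceless fricative = 3.
/j/: glide = 8.
/b/→/f/: change +1.
/f/→/j/: change +5.
Minimum = 1.

1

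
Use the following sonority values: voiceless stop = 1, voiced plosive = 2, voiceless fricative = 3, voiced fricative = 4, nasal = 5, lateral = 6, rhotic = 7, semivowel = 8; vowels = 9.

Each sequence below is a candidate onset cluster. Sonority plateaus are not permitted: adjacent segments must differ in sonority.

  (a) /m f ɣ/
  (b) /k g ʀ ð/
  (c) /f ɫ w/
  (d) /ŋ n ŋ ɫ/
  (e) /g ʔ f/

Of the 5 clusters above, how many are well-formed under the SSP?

(a) sonority 5-3-4: ill-formed.
(b) sonority 1-2-7-4: ill-formed.
(c) sonority 3-6-8: well-formed.
(d) sonority 5-5-5-6: ill-formed.
(e) sonority 2-1-3: ill-formed.

1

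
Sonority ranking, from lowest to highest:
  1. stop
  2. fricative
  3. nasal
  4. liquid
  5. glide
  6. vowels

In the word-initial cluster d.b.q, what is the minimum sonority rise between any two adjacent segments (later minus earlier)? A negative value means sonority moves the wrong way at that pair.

0

/d/ is a stop (sonority 1).
/b/ is a stop (sonority 1).
/q/ is a stop (sonority 1).
/d/→/b/: change +0.
/b/→/q/: change +0.
Minimum = 0.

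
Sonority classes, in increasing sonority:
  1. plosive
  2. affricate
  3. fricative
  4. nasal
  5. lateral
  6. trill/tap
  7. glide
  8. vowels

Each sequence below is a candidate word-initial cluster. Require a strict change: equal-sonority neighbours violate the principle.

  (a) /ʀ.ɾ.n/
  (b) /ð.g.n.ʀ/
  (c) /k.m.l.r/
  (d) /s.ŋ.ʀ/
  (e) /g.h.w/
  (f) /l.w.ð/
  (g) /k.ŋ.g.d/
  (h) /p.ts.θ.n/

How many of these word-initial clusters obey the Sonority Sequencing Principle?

(a) /ʀ.ɾ.n/: profile 6-6-4 — violates.
(b) /ð.g.n.ʀ/: profile 3-1-4-6 — violates.
(c) /k.m.l.r/: profile 1-4-5-6 — obeys.
(d) /s.ŋ.ʀ/: profile 3-4-6 — obeys.
(e) /g.h.w/: profile 1-3-7 — obeys.
(f) /l.w.ð/: profile 5-7-3 — violates.
(g) /k.ŋ.g.d/: profile 1-4-1-1 — violates.
(h) /p.ts.θ.n/: profile 1-2-3-4 — obeys.

4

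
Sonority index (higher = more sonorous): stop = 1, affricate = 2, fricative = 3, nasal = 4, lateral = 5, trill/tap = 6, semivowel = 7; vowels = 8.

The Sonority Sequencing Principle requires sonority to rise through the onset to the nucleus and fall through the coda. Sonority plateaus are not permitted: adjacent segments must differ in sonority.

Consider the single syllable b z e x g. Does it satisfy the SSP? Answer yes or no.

Onset: /b/ is a stop (sonority 1), /z/ is a fricative (sonority 3); then the nucleus /e/ (sonority 8).
Onset profile 1-3-8 — rises to the nucleus.
Coda: /x/ is a fricative (sonority 3), /g/ is a stop (sonority 1).
Coda profile 8-3-1 — falls from the nucleus.

yes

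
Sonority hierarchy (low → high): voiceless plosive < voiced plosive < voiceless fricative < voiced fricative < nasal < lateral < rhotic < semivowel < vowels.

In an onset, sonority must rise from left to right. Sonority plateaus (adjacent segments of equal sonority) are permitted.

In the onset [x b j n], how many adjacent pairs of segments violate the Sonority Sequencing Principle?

2

/x/ is a voiceless fricative (sonority 3).
/b/ is a voiced plosive (sonority 2).
/j/ is a semivowel (sonority 8).
/n/ is a nasal (sonority 5).
/x/→/b/: 3→2 (does not rise) — violation.
/b/→/j/: 2→8 (rises) — ok.
/j/→/n/: 8→5 (does not rise) — violation.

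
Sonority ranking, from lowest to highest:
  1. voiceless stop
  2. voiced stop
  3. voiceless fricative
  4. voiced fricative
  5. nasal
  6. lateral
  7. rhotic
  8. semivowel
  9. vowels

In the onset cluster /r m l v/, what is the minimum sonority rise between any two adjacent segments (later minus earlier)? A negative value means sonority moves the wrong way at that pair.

/r/ is a rhotic (sonority 7).
/m/ is a nasal (sonority 5).
/l/ is a lateral (sonority 6).
/v/ is a voiced fricative (sonority 4).
/r/→/m/: change -2.
/m/→/l/: change +1.
/l/→/v/: change -2.
Minimum = -2.

-2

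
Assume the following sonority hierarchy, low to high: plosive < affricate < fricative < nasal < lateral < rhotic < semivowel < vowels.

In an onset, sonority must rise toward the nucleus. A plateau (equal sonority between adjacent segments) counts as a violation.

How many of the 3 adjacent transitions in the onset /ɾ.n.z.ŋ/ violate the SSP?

/ɾ/ — rhotic, sonority 6.
/n/ — nasal, sonority 4.
/z/ — fricative, sonority 3.
/ŋ/ — nasal, sonority 4.
/ɾ/→/n/: 6→4 (does not rise) — violation.
/n/→/z/: 4→3 (does not rise) — violation.
/z/→/ŋ/: 3→4 (rises) — ok.

2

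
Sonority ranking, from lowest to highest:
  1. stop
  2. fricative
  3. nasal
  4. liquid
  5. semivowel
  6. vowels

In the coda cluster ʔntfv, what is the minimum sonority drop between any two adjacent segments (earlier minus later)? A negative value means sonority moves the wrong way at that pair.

/ʔ/: stop = 1.
/n/: nasal = 3.
/t/: stop = 1.
/f/: fricative = 2.
/v/: fricative = 2.
/ʔ/→/n/: change -2.
/n/→/t/: change +2.
/t/→/f/: change -1.
/f/→/v/: change +0.
Minimum = -2.

-2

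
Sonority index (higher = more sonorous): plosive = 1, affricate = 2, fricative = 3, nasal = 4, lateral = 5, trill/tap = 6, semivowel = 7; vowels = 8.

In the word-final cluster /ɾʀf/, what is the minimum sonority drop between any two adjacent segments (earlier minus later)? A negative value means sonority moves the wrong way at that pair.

0

/ɾ/ is a trill/tap (sonority 6).
/ʀ/ is a trill/tap (sonority 6).
/f/ is a fricative (sonority 3).
/ɾ/→/ʀ/: change +0.
/ʀ/→/f/: change +3.
Minimum = 0.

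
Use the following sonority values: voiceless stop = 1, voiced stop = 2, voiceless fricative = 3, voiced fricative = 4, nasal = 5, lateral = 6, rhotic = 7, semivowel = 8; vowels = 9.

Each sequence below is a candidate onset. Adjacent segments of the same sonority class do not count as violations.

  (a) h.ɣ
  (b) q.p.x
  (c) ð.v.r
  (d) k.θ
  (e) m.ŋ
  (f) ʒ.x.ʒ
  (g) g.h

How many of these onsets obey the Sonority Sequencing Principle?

6

(a) sonority 3-4: well-formed.
(b) sonority 1-1-3: well-formed.
(c) sonority 4-4-7: well-formed.
(d) sonority 1-3: well-formed.
(e) sonority 5-5: well-formed.
(f) sonority 4-3-4: ill-formed.
(g) sonority 2-3: well-formed.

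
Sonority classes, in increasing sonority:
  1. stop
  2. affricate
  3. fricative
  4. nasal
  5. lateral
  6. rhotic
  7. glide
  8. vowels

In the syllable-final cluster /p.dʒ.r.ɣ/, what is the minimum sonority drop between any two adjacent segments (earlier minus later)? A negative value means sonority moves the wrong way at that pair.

-4

/p/ is a stop (sonority 1).
/dʒ/ is an affricate (sonority 2).
/r/ is a rhotic (sonority 6).
/ɣ/ is a fricative (sonority 3).
/p/→/dʒ/: change -1.
/dʒ/→/r/: change -4.
/r/→/ɣ/: change +3.
Minimum = -4.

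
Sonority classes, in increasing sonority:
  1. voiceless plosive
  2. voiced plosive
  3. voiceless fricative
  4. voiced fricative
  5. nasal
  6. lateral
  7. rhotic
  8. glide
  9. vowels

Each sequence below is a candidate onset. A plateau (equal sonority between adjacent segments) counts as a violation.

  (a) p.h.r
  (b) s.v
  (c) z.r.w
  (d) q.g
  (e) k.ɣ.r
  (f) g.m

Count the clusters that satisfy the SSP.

(a) sonority 1-3-7: well-formed.
(b) sonority 3-4: well-formed.
(c) sonority 4-7-8: well-formed.
(d) sonority 1-2: well-formed.
(e) sonority 1-4-7: well-formed.
(f) sonority 2-5: well-formed.

6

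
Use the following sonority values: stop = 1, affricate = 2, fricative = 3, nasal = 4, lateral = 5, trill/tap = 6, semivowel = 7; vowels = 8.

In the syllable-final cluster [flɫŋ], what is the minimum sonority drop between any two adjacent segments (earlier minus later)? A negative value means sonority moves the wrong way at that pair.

/f/: fricative = 3.
/l/: lateral = 5.
/ɫ/: lateral = 5.
/ŋ/: nasal = 4.
/f/→/l/: change -2.
/l/→/ɫ/: change +0.
/ɫ/→/ŋ/: change +1.
Minimum = -2.

-2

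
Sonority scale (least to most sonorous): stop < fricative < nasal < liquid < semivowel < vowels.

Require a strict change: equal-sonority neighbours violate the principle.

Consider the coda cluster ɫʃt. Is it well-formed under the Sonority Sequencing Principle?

/ɫ/ is a liquid (sonority 4).
/ʃ/ is a fricative (sonority 2).
/t/ is a stop (sonority 1).
The profile 4-2-1 strictly falls, so the coda cluster satisfies the SSP.

yes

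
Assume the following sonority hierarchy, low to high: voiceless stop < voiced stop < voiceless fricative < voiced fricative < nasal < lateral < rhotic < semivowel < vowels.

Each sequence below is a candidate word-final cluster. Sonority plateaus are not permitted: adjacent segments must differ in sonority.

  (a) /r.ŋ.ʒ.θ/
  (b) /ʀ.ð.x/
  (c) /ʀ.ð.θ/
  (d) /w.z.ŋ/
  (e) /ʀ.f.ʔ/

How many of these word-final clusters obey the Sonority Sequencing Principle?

4

(a) /r.ŋ.ʒ.θ/: profile 7-5-4-3 — obeys.
(b) /ʀ.ð.x/: profile 7-4-3 — obeys.
(c) /ʀ.ð.θ/: profile 7-4-3 — obeys.
(d) /w.z.ŋ/: profile 8-4-5 — violates.
(e) /ʀ.f.ʔ/: profile 7-3-1 — obeys.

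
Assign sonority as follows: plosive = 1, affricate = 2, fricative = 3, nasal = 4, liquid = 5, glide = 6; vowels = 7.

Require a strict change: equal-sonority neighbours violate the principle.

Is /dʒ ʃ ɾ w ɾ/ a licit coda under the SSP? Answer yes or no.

/dʒ/: affricate = 2.
/ʃ/: fricative = 3.
/ɾ/: liquid = 5.
/w/: glide = 6.
/ɾ/: liquid = 5.
The profile is 2-3-5-6-5. Between /dʒ/ (2) and /ʃ/ (3) sonority does not fall, so the cluster violates the SSP.

no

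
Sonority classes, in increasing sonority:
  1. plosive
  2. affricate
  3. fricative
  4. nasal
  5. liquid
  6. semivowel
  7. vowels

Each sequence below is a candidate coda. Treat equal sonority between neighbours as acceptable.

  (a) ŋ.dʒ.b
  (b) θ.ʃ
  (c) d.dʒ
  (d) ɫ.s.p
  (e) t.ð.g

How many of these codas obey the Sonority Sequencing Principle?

(a) sonority 4-2-1: well-formed.
(b) sonority 3-3: well-formed.
(c) sonority 1-2: ill-formed.
(d) sonority 5-3-1: well-formed.
(e) sonority 1-3-1: ill-formed.

3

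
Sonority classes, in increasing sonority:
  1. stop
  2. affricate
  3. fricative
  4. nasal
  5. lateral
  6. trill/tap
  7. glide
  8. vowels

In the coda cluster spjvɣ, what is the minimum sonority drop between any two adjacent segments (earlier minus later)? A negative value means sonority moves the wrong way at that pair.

/s/ — fricative, sonority 3.
/p/ — stop, sonority 1.
/j/ — glide, sonority 7.
/v/ — fricative, sonority 3.
/ɣ/ — fricative, sonority 3.
/s/→/p/: change +2.
/p/→/j/: change -6.
/j/→/v/: change +4.
/v/→/ɣ/: change +0.
Minimum = -6.

-6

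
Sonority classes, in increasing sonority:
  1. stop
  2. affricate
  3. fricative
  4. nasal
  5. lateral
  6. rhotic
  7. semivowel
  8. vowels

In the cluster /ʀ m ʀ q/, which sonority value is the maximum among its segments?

/ʀ/: rhotic = 6.
/m/: nasal = 4.
/ʀ/: rhotic = 6.
/q/: stop = 1.
The maximum is 6.

6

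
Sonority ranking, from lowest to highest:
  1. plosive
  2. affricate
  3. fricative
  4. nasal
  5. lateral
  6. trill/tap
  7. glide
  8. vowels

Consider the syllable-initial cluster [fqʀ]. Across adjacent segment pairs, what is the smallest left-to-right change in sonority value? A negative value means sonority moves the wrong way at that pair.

/f/ — fricative, sonority 3.
/q/ — plosive, sonority 1.
/ʀ/ — trill/tap, sonority 6.
/f/→/q/: change -2.
/q/→/ʀ/: change +5.
Minimum = -2.

-2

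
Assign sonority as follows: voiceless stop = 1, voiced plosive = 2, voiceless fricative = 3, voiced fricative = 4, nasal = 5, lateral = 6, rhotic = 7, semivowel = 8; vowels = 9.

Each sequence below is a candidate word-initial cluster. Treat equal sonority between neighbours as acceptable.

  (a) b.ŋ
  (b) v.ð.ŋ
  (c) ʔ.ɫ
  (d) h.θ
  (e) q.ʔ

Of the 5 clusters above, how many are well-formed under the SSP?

5

(a) sonority 2-5: well-formed.
(b) sonority 4-4-5: well-formed.
(c) sonority 1-6: well-formed.
(d) sonority 3-3: well-formed.
(e) sonority 1-1: well-formed.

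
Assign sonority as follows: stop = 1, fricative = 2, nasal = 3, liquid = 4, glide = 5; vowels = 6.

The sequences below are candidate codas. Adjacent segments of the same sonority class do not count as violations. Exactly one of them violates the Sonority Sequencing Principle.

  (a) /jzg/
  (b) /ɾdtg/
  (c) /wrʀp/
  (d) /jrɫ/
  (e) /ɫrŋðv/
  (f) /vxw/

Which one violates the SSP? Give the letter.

f

(a) /jzg/: profile 5-2-1 — obeys.
(b) /ɾdtg/: profile 4-1-1-1 — obeys.
(c) /wrʀp/: profile 5-4-4-1 — obeys.
(d) /jrɫ/: profile 5-4-4 — obeys.
(e) /ɫrŋðv/: profile 4-4-3-2-2 — obeys.
(f) /vxw/: profile 2-2-5 — violates.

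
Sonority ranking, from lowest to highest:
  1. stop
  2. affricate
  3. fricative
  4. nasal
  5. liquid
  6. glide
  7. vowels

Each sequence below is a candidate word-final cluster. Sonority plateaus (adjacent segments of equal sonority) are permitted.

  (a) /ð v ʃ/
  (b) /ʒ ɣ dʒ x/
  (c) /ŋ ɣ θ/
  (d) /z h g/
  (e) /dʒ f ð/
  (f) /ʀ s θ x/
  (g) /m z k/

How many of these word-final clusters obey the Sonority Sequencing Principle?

(a) 3-3-3 → obeys
(b) 3-3-2-3 → violates
(c) 4-3-3 → obeys
(d) 3-3-1 → obeys
(e) 2-3-3 → violates
(f) 5-3-3-3 → obeys
(g) 4-3-1 → obeys

5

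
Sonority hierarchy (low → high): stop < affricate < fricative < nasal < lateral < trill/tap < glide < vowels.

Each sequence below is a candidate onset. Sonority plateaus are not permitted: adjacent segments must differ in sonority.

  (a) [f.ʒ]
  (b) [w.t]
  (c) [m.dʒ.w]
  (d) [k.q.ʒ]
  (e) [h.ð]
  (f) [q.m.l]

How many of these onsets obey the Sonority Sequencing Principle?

(a) 3-3 → violates
(b) 7-1 → violates
(c) 4-2-7 → violates
(d) 1-1-3 → violates
(e) 3-3 → violates
(f) 1-4-5 → obeys

1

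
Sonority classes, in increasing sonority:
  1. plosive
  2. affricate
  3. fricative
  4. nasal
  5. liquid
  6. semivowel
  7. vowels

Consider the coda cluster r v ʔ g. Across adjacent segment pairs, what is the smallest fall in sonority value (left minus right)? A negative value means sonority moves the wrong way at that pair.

0

/r/ — liquid, sonority 5.
/v/ — fricative, sonority 3.
/ʔ/ — plosive, sonority 1.
/g/ — plosive, sonority 1.
/r/→/v/: change +2.
/v/→/ʔ/: change +2.
/ʔ/→/g/: change +0.
Minimum = 0.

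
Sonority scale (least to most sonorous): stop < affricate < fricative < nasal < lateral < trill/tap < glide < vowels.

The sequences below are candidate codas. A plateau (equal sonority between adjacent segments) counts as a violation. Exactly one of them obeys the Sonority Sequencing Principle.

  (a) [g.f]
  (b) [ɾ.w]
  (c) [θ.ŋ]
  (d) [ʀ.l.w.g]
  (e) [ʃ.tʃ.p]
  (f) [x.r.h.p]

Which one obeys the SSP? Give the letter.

e

(a) [g.f]: profile 1-3 — violates.
(b) [ɾ.w]: profile 6-7 — violates.
(c) [θ.ŋ]: profile 3-4 — violates.
(d) [ʀ.l.w.g]: profile 6-5-7-1 — violates.
(e) [ʃ.tʃ.p]: profile 3-2-1 — obeys.
(f) [x.r.h.p]: profile 3-6-3-1 — violates.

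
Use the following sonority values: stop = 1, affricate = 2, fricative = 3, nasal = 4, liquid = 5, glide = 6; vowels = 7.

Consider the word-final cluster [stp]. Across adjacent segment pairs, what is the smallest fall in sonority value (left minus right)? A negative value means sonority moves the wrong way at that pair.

0

/s/ is a fricative (sonority 3).
/t/ is a stop (sonority 1).
/p/ is a stop (sonority 1).
/s/→/t/: change +2.
/t/→/p/: change +0.
Minimum = 0.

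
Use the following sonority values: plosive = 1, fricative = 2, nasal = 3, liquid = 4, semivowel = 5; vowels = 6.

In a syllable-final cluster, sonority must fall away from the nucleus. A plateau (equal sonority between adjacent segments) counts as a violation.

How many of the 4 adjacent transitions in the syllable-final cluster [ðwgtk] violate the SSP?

3

/ð/: fricative = 2.
/w/: semivowel = 5.
/g/: plosive = 1.
/t/: plosive = 1.
/k/: plosive = 1.
/ð/→/w/: 2→5 (does not fall) — violation.
/w/→/g/: 5→1 (falls) — ok.
/g/→/t/: 1→1 (plateau) — violation.
/t/→/k/: 1→1 (plateau) — violation.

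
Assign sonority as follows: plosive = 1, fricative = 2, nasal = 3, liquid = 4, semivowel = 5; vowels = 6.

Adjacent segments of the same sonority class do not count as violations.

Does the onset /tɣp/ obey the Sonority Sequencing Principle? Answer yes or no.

no

/t/ — plosive, sonority 1.
/ɣ/ — fricative, sonority 2.
/p/ — plosive, sonority 1.
The profile is 1-2-1. Between /ɣ/ (2) and /p/ (1) sonority does not rise, so the cluster violates the SSP.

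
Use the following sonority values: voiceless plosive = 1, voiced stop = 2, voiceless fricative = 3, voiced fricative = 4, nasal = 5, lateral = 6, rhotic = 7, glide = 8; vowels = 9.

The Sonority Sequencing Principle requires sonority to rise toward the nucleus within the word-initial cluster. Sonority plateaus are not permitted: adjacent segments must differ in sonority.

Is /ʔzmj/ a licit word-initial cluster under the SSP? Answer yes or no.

yes

/ʔ/ — voiceless plosive, sonority 1.
/z/ — voiced fricative, sonority 4.
/m/ — nasal, sonority 5.
/j/ — glide, sonority 8.
The profile 1-4-5-8 strictly rises, so the word-initial cluster satisfies the SSP.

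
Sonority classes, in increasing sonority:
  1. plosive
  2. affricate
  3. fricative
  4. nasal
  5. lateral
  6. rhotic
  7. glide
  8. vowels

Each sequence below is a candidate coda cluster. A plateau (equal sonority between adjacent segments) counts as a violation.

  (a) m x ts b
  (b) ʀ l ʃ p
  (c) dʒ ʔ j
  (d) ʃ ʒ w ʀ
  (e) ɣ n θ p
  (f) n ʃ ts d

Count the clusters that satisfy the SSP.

3

(a) sonority 4-3-2-1: well-formed.
(b) sonority 6-5-3-1: well-formed.
(c) sonority 2-1-7: ill-formed.
(d) sonority 3-3-7-6: ill-formed.
(e) sonority 3-4-3-1: ill-formed.
(f) sonority 4-3-2-1: well-formed.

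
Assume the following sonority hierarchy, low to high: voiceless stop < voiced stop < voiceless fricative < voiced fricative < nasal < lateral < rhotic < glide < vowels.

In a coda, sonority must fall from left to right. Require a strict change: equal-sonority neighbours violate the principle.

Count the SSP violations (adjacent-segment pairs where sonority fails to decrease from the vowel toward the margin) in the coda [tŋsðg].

2

/t/ is a voiceless stop (sonority 1).
/ŋ/ is a nasal (sonority 5).
/s/ is a voiceless fricative (sonority 3).
/ð/ is a voiced fricative (sonority 4).
/g/ is a voiced stop (sonority 2).
/t/→/ŋ/: 1→5 (does not fall) — violation.
/ŋ/→/s/: 5→3 (falls) — ok.
/s/→/ð/: 3→4 (does not fall) — violation.
/ð/→/g/: 4→2 (falls) — ok.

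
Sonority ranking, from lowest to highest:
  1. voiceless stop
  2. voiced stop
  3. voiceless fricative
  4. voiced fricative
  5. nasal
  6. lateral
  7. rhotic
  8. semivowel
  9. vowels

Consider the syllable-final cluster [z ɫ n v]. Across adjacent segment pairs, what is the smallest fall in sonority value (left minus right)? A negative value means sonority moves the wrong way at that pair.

-2

/z/ — voiced fricative, sonority 4.
/ɫ/ — lateral, sonority 6.
/n/ — nasal, sonority 5.
/v/ — voiced fricative, sonority 4.
/z/→/ɫ/: change -2.
/ɫ/→/n/: change +1.
/n/→/v/: change +1.
Minimum = -2.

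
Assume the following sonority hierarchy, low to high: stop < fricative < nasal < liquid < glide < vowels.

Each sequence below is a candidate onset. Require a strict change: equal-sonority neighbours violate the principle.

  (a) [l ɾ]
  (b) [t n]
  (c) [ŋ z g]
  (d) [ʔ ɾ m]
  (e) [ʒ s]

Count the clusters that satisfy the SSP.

(a) [l ɾ]: profile 4-4 — violates.
(b) [t n]: profile 1-3 — obeys.
(c) [ŋ z g]: profile 3-2-1 — violates.
(d) [ʔ ɾ m]: profile 1-4-3 — violates.
(e) [ʒ s]: profile 2-2 — violates.

1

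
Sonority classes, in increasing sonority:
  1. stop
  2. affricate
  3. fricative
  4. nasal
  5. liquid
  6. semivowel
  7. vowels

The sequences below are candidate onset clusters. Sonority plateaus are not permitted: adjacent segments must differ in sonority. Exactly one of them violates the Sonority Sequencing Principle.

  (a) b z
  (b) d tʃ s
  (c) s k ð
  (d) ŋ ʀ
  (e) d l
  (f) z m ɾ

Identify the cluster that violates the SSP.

(a) sonority 1-3: well-formed.
(b) sonority 1-2-3: well-formed.
(c) sonority 3-1-3: ill-formed.
(d) sonority 4-5: well-formed.
(e) sonority 1-5: well-formed.
(f) sonority 3-4-5: well-formed.

c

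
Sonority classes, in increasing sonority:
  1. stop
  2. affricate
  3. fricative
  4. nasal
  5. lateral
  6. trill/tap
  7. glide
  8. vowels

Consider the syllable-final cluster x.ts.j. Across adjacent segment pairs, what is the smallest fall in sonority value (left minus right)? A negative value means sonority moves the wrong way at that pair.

/x/ — fricative, sonority 3.
/ts/ — affricate, sonority 2.
/j/ — glide, sonority 7.
/x/→/ts/: change +1.
/ts/→/j/: change -5.
Minimum = -5.

-5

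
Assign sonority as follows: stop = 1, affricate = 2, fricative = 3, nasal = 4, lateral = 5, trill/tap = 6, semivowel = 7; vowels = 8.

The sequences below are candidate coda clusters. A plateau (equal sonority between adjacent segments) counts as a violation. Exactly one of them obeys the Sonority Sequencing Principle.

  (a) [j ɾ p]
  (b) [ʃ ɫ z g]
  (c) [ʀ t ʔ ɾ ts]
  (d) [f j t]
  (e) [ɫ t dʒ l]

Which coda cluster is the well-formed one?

(a) 7-6-1 → obeys
(b) 3-5-3-1 → violates
(c) 6-1-1-6-2 → violates
(d) 3-7-1 → violates
(e) 5-1-2-5 → violates

a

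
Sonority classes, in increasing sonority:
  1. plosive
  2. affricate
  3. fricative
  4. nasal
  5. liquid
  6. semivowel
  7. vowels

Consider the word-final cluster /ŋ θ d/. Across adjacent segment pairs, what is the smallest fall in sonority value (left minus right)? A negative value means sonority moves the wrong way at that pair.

/ŋ/ is a nasal (sonority 4).
/θ/ is a fricative (sonority 3).
/d/ is a plosive (sonority 1).
/ŋ/→/θ/: change +1.
/θ/→/d/: change +2.
Minimum = 1.

1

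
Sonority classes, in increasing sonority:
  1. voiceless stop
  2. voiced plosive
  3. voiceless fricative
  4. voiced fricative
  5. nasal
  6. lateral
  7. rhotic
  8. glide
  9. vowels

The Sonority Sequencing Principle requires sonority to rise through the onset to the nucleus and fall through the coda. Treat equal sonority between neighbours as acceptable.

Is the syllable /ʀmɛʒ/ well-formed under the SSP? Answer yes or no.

no

Onset: /ʀ/ is a rhotic (sonority 7), /m/ is a nasal (sonority 5); then the nucleus /ɛ/ (sonority 9).
Onset profile 7-5-9 — does not rise throughout.
Coda: /ʒ/ is a voiced fricative (sonority 4).
Coda profile 9-4 — falls from the nucleus.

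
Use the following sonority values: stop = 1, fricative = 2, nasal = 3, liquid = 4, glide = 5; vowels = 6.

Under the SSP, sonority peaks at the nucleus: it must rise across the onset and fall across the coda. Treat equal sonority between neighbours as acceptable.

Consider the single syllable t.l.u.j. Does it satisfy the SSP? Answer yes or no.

yes

Onset: /t/ is a stop (sonority 1), /l/ is a liquid (sonority 4); then the nucleus /u/ (sonority 6).
Onset profile 1-4-6 — rises to the nucleus.
Coda: /j/ is a glide (sonority 5).
Coda profile 6-5 — falls from the nucleus.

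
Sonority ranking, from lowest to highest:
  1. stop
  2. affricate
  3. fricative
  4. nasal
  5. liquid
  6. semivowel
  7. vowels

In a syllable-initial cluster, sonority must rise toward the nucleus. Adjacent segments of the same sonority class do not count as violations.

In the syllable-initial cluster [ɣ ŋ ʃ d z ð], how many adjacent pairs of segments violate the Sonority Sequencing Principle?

/ɣ/ is a fricative (sonority 3).
/ŋ/ is a nasal (sonority 4).
/ʃ/ is a fricative (sonority 3).
/d/ is a stop (sonority 1).
/z/ is a fricative (sonority 3).
/ð/ is a fricative (sonority 3).
/ɣ/→/ŋ/: 3→4 (rises) — ok.
/ŋ/→/ʃ/: 4→3 (does not rise) — violation.
/ʃ/→/d/: 3→1 (does not rise) — violation.
/d/→/z/: 1→3 (rises) — ok.
/z/→/ð/: 3→3 (plateau, allowed) — ok.

2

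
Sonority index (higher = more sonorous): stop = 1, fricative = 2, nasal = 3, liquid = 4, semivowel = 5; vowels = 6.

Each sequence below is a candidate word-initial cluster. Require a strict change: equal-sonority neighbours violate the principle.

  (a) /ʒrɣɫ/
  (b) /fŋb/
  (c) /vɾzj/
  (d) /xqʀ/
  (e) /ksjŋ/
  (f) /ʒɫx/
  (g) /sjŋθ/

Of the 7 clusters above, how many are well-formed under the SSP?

0

(a) sonority 2-4-2-4: ill-formed.
(b) sonority 2-3-1: ill-formed.
(c) sonority 2-4-2-5: ill-formed.
(d) sonority 2-1-4: ill-formed.
(e) sonority 1-2-5-3: ill-formed.
(f) sonority 2-4-2: ill-formed.
(g) sonority 2-5-3-2: ill-formed.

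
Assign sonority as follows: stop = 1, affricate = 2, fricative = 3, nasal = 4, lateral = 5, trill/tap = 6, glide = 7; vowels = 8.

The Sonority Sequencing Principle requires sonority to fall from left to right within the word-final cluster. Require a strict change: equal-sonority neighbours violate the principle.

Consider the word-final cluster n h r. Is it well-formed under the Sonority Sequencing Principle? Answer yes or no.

/n/ — nasal, sonority 4.
/h/ — fricative, sonority 3.
/r/ — trill/tap, sonority 6.
The profile is 4-3-6. Between /h/ (3) and /r/ (6) sonority does not fall, so the cluster violates the SSP.

no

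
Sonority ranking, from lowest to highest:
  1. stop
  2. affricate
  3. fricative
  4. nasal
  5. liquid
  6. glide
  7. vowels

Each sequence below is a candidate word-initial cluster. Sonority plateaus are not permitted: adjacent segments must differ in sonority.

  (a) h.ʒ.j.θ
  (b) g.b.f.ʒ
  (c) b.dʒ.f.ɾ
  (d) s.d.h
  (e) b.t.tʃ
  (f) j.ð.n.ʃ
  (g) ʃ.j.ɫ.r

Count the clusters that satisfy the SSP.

(a) 3-3-6-3 → violates
(b) 1-1-3-3 → violates
(c) 1-2-3-5 → obeys
(d) 3-1-3 → violates
(e) 1-1-2 → violates
(f) 6-3-4-3 → violates
(g) 3-6-5-5 → violates

1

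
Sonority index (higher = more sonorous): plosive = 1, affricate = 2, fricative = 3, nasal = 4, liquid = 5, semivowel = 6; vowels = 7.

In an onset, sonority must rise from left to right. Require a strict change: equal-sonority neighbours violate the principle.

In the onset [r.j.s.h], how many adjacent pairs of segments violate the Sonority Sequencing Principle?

/r/ is a liquid (sonority 5).
/j/ is a semivowel (sonority 6).
/s/ is a fricative (sonority 3).
/h/ is a fricative (sonority 3).
/r/→/j/: 5→6 (rises) — ok.
/j/→/s/: 6→3 (does not rise) — violation.
/s/→/h/: 3→3 (plateau) — violation.

2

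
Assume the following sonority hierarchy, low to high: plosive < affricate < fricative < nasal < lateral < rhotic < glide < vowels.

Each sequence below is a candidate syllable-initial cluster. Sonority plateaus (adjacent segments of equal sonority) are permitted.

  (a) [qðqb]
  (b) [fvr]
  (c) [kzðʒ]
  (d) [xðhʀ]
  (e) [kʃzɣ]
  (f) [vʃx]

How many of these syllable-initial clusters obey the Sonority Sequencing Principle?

(a) sonority 1-3-1-1: ill-formed.
(b) sonority 3-3-6: well-formed.
(c) sonority 1-3-3-3: well-formed.
(d) sonority 3-3-3-6: well-formed.
(e) sonority 1-3-3-3: well-formed.
(f) sonority 3-3-3: well-formed.

5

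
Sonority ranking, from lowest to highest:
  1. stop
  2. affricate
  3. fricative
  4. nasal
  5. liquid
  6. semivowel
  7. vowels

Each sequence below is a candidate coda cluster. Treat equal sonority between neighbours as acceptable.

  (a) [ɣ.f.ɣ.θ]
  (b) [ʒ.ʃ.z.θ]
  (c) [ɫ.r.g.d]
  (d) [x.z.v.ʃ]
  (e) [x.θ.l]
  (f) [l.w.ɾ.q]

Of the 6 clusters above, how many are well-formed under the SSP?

(a) 3-3-3-3 → obeys
(b) 3-3-3-3 → obeys
(c) 5-5-1-1 → obeys
(d) 3-3-3-3 → obeys
(e) 3-3-5 → violates
(f) 5-6-5-1 → violates

4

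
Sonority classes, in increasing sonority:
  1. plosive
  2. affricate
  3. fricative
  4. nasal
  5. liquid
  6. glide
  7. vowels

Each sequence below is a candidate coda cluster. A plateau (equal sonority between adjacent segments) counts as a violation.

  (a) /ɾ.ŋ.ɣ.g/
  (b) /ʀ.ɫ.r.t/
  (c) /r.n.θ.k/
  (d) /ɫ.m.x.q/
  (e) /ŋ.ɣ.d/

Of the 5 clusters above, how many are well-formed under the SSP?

4

(a) sonority 5-4-3-1: well-formed.
(b) sonority 5-5-5-1: ill-formed.
(c) sonority 5-4-3-1: well-formed.
(d) sonority 5-4-3-1: well-formed.
(e) sonority 4-3-1: well-formed.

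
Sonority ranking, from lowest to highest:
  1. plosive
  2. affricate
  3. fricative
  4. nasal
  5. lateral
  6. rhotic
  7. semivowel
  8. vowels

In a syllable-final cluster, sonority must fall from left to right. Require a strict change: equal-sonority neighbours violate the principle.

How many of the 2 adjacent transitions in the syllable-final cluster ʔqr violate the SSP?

2

/ʔ/ — plosive, sonority 1.
/q/ — plosive, sonority 1.
/r/ — rhotic, sonority 6.
/ʔ/→/q/: 1→1 (plateau) — violation.
/q/→/r/: 1→6 (does not fall) — violation.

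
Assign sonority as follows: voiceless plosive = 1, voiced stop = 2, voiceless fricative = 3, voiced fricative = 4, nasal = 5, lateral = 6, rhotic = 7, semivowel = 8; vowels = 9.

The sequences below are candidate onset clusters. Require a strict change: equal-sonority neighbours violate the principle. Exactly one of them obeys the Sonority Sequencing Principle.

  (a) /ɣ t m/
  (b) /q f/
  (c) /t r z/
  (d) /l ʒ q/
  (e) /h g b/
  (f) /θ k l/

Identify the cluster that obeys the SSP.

b

(a) sonority 4-1-5: ill-formed.
(b) sonority 1-3: well-formed.
(c) sonority 1-7-4: ill-formed.
(d) sonority 6-4-1: ill-formed.
(e) sonority 3-2-2: ill-formed.
(f) sonority 3-1-6: ill-formed.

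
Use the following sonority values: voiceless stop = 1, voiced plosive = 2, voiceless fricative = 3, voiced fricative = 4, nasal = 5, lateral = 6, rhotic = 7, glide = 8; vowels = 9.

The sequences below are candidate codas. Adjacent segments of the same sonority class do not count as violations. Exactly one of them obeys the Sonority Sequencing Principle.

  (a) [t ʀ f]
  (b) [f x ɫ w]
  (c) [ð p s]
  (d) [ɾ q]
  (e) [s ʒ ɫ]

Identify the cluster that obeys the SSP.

d

(a) 1-7-3 → violates
(b) 3-3-6-8 → violates
(c) 4-1-3 → violates
(d) 7-1 → obeys
(e) 3-4-6 → violates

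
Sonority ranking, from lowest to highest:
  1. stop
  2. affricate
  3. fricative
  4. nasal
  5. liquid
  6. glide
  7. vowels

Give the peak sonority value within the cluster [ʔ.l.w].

6

/ʔ/: stop = 1.
/l/: liquid = 5.
/w/: glide = 6.
The maximum is 6.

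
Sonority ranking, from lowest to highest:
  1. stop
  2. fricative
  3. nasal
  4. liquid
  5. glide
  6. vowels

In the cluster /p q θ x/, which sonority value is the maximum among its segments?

2

/p/ is a stop (sonority 1).
/q/ is a stop (sonority 1).
/θ/ is a fricative (sonority 2).
/x/ is a fricative (sonority 2).
The maximum is 2.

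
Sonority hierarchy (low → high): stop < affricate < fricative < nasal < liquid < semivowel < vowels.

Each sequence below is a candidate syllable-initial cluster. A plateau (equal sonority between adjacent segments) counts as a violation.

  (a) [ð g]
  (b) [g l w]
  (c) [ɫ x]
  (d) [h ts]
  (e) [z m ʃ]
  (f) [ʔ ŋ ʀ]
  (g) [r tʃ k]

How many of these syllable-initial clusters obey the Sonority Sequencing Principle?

2

(a) [ð g]: profile 3-1 — violates.
(b) [g l w]: profile 1-5-6 — obeys.
(c) [ɫ x]: profile 5-3 — violates.
(d) [h ts]: profile 3-2 — violates.
(e) [z m ʃ]: profile 3-4-3 — violates.
(f) [ʔ ŋ ʀ]: profile 1-4-5 — obeys.
(g) [r tʃ k]: profile 5-2-1 — violates.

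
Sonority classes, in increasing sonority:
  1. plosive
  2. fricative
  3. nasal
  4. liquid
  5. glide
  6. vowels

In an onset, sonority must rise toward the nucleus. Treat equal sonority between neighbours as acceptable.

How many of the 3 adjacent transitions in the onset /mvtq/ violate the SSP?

2

/m/ — nasal, sonority 3.
/v/ — fricative, sonority 2.
/t/ — plosive, sonority 1.
/q/ — plosive, sonority 1.
/m/→/v/: 3→2 (does not rise) — violation.
/v/→/t/: 2→1 (does not rise) — violation.
/t/→/q/: 1→1 (plateau, allowed) — ok.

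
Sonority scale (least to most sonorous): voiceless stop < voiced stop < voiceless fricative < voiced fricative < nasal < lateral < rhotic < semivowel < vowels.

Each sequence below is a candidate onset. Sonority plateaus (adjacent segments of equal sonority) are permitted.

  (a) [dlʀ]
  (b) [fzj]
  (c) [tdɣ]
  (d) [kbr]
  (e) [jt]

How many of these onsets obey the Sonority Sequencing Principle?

(a) sonority 2-6-7: well-formed.
(b) sonority 3-4-8: well-formed.
(c) sonority 1-2-4: well-formed.
(d) sonority 1-2-7: well-formed.
(e) sonority 8-1: ill-formed.

4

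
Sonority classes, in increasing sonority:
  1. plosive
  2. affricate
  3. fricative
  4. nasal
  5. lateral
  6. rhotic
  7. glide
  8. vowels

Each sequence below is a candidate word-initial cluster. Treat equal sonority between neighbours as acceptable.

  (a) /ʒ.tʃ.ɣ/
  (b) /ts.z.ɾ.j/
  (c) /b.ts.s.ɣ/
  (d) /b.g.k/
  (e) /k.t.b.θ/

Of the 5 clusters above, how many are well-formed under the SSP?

(a) /ʒ.tʃ.ɣ/: profile 3-2-3 — violates.
(b) /ts.z.ɾ.j/: profile 2-3-6-7 — obeys.
(c) /b.ts.s.ɣ/: profile 1-2-3-3 — obeys.
(d) /b.g.k/: profile 1-1-1 — obeys.
(e) /k.t.b.θ/: profile 1-1-1-3 — obeys.

4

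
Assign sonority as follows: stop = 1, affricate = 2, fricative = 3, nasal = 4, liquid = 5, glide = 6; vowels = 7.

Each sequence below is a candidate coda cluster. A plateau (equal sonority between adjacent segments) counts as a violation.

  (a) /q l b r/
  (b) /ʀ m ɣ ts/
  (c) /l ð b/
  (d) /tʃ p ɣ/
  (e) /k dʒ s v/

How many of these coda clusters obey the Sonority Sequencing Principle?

2

(a) 1-5-1-5 → violates
(b) 5-4-3-2 → obeys
(c) 5-3-1 → obeys
(d) 2-1-3 → violates
(e) 1-2-3-3 → violates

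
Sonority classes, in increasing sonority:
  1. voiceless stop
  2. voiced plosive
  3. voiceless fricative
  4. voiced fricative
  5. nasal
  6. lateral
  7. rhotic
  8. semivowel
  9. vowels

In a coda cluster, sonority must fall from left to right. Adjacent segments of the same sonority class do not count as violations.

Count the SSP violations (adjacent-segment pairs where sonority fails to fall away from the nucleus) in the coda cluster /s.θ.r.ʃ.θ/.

1

/s/: voiceless fricative = 3.
/θ/: voiceless fricative = 3.
/r/: rhotic = 7.
/ʃ/: voiceless fricative = 3.
/θ/: voiceless fricative = 3.
/s/→/θ/: 3→3 (plateau, allowed) — ok.
/θ/→/r/: 3→7 (does not fall) — violation.
/r/→/ʃ/: 7→3 (falls) — ok.
/ʃ/→/θ/: 3→3 (plateau, allowed) — ok.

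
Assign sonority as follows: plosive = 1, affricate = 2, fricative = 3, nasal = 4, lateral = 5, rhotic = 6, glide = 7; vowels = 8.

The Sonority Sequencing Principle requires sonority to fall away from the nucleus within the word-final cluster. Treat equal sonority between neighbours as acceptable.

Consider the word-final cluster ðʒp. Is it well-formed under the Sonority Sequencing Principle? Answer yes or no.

/ð/: fricative = 3.
/ʒ/: fricative = 3.
/p/: plosive = 1.
The profile 3-3-1 is non-increasing (plateaus allowed), so the word-final cluster satisfies the SSP.

yes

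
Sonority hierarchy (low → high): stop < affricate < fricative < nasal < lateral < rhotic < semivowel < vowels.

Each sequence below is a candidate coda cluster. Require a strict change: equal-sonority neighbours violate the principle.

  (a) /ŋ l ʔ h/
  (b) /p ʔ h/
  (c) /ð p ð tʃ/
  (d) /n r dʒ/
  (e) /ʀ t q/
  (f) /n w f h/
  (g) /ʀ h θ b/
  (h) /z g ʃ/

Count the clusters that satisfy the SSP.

(a) 4-5-1-3 → violates
(b) 1-1-3 → violates
(c) 3-1-3-2 → violates
(d) 4-6-2 → violates
(e) 6-1-1 → violates
(f) 4-7-3-3 → violates
(g) 6-3-3-1 → violates
(h) 3-1-3 → violates

0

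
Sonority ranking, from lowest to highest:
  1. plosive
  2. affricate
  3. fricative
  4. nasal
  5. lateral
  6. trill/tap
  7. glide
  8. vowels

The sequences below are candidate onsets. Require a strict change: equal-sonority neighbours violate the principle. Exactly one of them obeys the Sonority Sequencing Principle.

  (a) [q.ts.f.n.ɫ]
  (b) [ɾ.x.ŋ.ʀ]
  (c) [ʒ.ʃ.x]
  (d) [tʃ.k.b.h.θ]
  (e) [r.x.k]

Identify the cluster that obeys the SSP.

a

(a) [q.ts.f.n.ɫ]: profile 1-2-3-4-5 — obeys.
(b) [ɾ.x.ŋ.ʀ]: profile 6-3-4-6 — violates.
(c) [ʒ.ʃ.x]: profile 3-3-3 — violates.
(d) [tʃ.k.b.h.θ]: profile 2-1-1-3-3 — violates.
(e) [r.x.k]: profile 6-3-1 — violates.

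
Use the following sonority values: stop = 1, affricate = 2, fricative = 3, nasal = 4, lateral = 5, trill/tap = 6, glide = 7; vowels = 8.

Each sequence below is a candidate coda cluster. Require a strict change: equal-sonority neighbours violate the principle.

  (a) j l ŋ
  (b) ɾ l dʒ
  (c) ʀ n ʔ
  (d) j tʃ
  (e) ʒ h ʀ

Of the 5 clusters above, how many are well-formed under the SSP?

(a) 7-5-4 → obeys
(b) 6-5-2 → obeys
(c) 6-4-1 → obeys
(d) 7-2 → obeys
(e) 3-3-6 → violates

4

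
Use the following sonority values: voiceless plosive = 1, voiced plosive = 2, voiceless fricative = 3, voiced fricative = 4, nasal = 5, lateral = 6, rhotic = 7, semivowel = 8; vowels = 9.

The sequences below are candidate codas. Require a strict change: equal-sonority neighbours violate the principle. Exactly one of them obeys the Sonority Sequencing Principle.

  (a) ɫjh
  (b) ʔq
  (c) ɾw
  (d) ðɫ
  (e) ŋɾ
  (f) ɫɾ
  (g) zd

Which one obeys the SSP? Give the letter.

g

(a) sonority 6-8-3: ill-formed.
(b) sonority 1-1: ill-formed.
(c) sonority 7-8: ill-formed.
(d) sonority 4-6: ill-formed.
(e) sonority 5-7: ill-formed.
(f) sonority 6-7: ill-formed.
(g) sonority 4-2: well-formed.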